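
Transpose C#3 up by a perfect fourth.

Four letter names up from C: F.
Moving 5 semitones up from C#3 (the size of a perfect fourth) reaches F#3.

F#3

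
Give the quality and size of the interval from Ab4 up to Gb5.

minor seventh

A to G spans seven letter names (A-B-C-D-E-F-G) — that makes it a seventh of some quality.
At 10 semitones, Ab4→Gb5 falls one short of a major seventh: minor.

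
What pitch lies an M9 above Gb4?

Ab5

Counting two letter names plus an octave up from G lands on A.
A major ninth is 14 semitones; 14 semitones up from Gb4 gives Ab5.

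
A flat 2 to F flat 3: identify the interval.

A to F spans six letter names (A-B-C-D-E-F), so the interval is some kind of sixth.
Ab2 to Fb3 is 8 semitones, a half step short of the major sixth (9), so this is minor.

minor 6th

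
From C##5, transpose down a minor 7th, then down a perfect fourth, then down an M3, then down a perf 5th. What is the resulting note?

C##5 down a minor seventh → D##4 (10 semitones).
A perfect fourth down from D##4 is A##3.
Down a major third from A##3: F##3 (4 semitones down).
Down a perfect fifth from F##3: B#2 (7 semitones down).

B#2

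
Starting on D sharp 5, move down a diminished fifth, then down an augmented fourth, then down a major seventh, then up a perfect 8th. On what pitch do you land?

E 4

A diminished fifth down from D#5 is G##4.
G##4 down an augmented fourth → D#4 (6 semitones).
Down a major seventh from D#4: E3 (11 semitones down).
A perfect octave up from E3 is E4.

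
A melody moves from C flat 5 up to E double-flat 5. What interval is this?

m3

C to E spans three letter names (C-D-E), so the interval is some kind of third.
Cb5 to Ebb5 is 3 semitones, a half step short of the major third (4), so this is minor.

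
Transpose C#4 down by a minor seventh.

Counting seven letter names down from C lands on D.
Moving 10 semitones down from C#4 (the size of a minor seventh) reaches D#3.

D#3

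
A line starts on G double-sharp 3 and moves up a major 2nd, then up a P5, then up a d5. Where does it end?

Up a major second from G##3: A##3 (2 semitones up).
A perfect fifth up from A##3 is E##4.
E##4 up a diminished fifth → B#4 (6 semitones).

B sharp 4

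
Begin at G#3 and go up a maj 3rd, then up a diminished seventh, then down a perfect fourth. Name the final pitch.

E4

A major third up from G#3 is B#3.
B#3 up a diminished seventh → A4 (9 semitones).
A4 down a perfect fourth → E4 (5 semitones).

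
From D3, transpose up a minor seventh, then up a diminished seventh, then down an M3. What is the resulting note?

D3 up a minor seventh → C4 (10 semitones).
A diminished seventh up from C4 is Bbb4.
Down a major third from Bbb4: Gbb4 (4 semitones down).

Gbb4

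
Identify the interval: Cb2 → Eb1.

minor 6th

Descending from Cb2 to Eb1 is the same interval as ascending Eb1 to Cb2.
E to C spans six letter names (E-F-G-A-B-C), so the interval is some kind of sixth.
A major sixth would be 9 semitones, but Eb1 to Cb2 is 8 — one semitone narrower, making it a minor sixth.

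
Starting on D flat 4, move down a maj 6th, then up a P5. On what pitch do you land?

A major sixth down from Db4 is Fb3.
Fb3 up a perfect fifth → Cb4 (7 semitones).

C flat 4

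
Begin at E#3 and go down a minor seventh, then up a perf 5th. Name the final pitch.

Down a minor seventh from E#3: F##2 (10 semitones down).
F##2 up a perfect fifth → C##3 (7 semitones).

C##3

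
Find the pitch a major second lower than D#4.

Counting two letter names down from D lands on C.
Moving 2 semitones down from D#4 (the size of a major second) reaches C#4.

C#4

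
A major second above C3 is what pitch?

The second takes the letter from C up to D.
A major second spans 2 semitones, so from C3 the target pitch is D3.

D3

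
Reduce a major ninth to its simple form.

M2

Each octave removed subtracts seven from the number: 9 − 7 = 2.
So a major ninth is an octave plus a major second. The quality is unchanged.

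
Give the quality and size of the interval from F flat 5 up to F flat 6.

F to F is the same letter name, plus an octave: an octave.
The perfect octave spans 12 semitones, and Fb5 to Fb6 is exactly 12 semitones — so this is a perfect octave.

perfect octave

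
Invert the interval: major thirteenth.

minor third

First reduce the compound major thirteenth to its simple form, a major sixth.
Interval numbers invert to sum to nine: 6 + 3 = 9, so a sixth inverts to a third.
And major becomes minor under inversion, so we get a minor third.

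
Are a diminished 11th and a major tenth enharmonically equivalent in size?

Yes

A diminished eleventh = 16 semitones = a major tenth; enharmonically equal.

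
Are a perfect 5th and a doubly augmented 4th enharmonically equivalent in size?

Yes

Both span 7 semitones: a perfect fifth and a doubly augmented fourth are the same chromatic distance.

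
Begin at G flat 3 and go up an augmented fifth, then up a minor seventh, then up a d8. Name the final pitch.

C flat 6

An augmented fifth up from Gb3 is D4.
D4 up a minor seventh → C5 (10 semitones).
Up a diminished octave from C5: Cb6 (11 semitones up).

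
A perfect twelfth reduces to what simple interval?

Subtracting seven from the interval number removes an octave: 12 − 7 = 5.
So a perfect twelfth is an octave plus a perfect fifth. The quality is unchanged.

perfect 5th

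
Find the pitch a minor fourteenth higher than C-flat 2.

The fourteenth's letter: C up seven letter names plus an octave → B.
A minor fourteenth spans 22 semitones, so from Cb2 the target pitch is Bbb3.

B-double-flat 3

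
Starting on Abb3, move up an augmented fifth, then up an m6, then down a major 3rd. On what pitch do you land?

An augmented fifth up from Abb3 is Eb4.
A minor sixth up from Eb4 is Cb5.
Down a major third from Cb5: Abb4 (4 semitones down).

Abb4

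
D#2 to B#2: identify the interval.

major sixth

D to B spans six letter names (D-E-F-G-A-B), so the interval is some kind of sixth.
Counting semitones, D#2→B#2 is 9, which is the major sixth.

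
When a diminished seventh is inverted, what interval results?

Inverted interval numbers add to nine, so a seventh pairs with a second (7 + 2 = 9).
And diminished becomes augmented under inversion, so we get an augmented second.

augmented second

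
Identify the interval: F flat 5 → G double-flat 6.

F to G spans two letter names (F-G), plus an octave, so the interval is some kind of ninth.
At 13 semitones, Fb5→Gbb6 falls one short of a major ninth: minor.
(Equivalently, a compound minor second: a minor second plus an octave.)

minor ninth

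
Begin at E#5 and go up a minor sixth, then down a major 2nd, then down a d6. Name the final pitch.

Up a minor sixth from E#5: C#6 (8 semitones up).
Down a major second from C#6: B5 (2 semitones down).
B5 down a diminished sixth → D##5 (7 semitones).

D##5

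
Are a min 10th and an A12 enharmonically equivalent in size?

No

15 semitones (minor tenth) vs 20 semitones (augmented twelfth): not equal.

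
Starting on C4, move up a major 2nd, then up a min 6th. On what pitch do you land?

Bb4

C4 up a major second → D4 (2 semitones).
D4 up a minor sixth → Bb4 (8 semitones).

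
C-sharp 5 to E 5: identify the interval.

C to E spans three letter names (C-D-E): a third.
At 3 semitones, C#5→E5 falls one short of a major third: minor.

minor third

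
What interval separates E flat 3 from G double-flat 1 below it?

Descending from Eb3 to Gbb1 is the same interval as ascending Gbb1 to Eb3.
G to E spans six letter names (G-A-B-C-D-E), plus an octave, so the interval is some kind of thirteenth.
The major thirteenth is 21 semitones; here we have 22, one semitone wider: augmented.
(Equivalently, a compound augmented sixth: an augmented sixth plus an octave.)

augmented thirteenth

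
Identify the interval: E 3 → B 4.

E to B spans five letter names (E-F-G-A-B), plus an octave, so the interval is some kind of twelfth.
E3 to B4 is 19 semitones, matching the perfect twelfth exactly, so the quality is perfect.
(Equivalently, a compound perfect fifth: a perfect fifth plus an octave.)

perfect twelfth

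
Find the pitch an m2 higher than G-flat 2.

A-double-flat 2

Counting two letter names up from G lands on A.
A minor second is 1 semitone; 1 semitone up from Gb2 gives Abb2.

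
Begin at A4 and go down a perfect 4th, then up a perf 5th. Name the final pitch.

Down a perfect fourth from A4: E4 (5 semitones down).
A perfect fifth up from E4 is B4.

B4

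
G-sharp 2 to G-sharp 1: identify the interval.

Descending from G#2 to G#1 is the same interval as ascending G#1 to G#2.
G to G is the same letter name, plus an octave: an octave.
The perfect octave spans 12 semitones, and G#1 to G#2 is exactly 12 semitones — so this is a perfect octave.

P8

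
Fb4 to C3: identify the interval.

diminished eleventh

Descending from Fb4 to C3 is the same interval as ascending C3 to Fb4.
C to F spans four letter names (C-D-E-F), plus an octave — that makes it an eleventh of some quality.
A perfect eleventh would be 17 semitones; C3 to Fb4 is 16, one semitone narrower, so the interval is diminished.
(Equivalently, a compound diminished fourth: a diminished fourth plus an octave.)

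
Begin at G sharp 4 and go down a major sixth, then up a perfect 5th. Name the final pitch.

Down a major sixth from G#4: B3 (9 semitones down).
Up a perfect fifth from B3: F#4 (7 semitones up).

F sharp 4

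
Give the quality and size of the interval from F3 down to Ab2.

Descending from F3 to Ab2 is the same interval as ascending Ab2 to F3.
A to F spans six letter names (A-B-C-D-E-F): a sixth.
Ab2 to F3 is 9 semitones, matching the major sixth exactly, so the quality is major.

major sixth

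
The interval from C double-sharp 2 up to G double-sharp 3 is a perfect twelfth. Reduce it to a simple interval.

perfect 5th

Subtracting seven from the interval number removes an octave: 12 − 7 = 5.
That makes a perfect twelfth a compound perfect fifth — an octave plus a perfect fifth.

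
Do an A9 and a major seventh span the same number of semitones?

No

An augmented ninth is 15 semitones but a major seventh is 11 semitones — different sizes.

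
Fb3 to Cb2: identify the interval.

Descending from Fb3 to Cb2 is the same interval as ascending Cb2 to Fb3.
C to F spans four letter names (C-D-E-F), plus an octave — that makes it an eleventh of some quality.
Cb2 to Fb3 is 17 semitones, matching the perfect eleventh exactly, so the quality is perfect.
(Equivalently, a compound perfect fourth: a perfect fourth plus an octave.)

perfect eleventh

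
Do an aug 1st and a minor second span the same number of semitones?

Yes

An augmented unison spans 1 semitone, and a minor second also spans 1 semitone — they're enharmonic.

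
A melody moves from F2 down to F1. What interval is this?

Descending from F2 to F1 is the same interval as ascending F1 to F2.
F to F is the same letter name, plus an octave — that makes it an octave of some quality.
Counting semitones, F1→F2 is 12, which is the perfect octave.

P8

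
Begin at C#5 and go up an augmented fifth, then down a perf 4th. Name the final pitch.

D##5

An augmented fifth up from C#5 is G##5.
Down a perfect fourth from G##5: D##5 (5 semitones down).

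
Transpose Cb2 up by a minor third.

The third takes the letter from C up to E.
A minor third spans 3 semitones, so from Cb2 the target pitch is Ebb2.

Ebb2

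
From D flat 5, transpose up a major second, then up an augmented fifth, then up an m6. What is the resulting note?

Db5 up a major second → Eb5 (2 semitones).
An augmented fifth up from Eb5 is B5.
Up a minor sixth from B5: G6 (8 semitones up).

G 6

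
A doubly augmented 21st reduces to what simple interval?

Each octave removed subtracts seven from the number: 21 − 14 = 7.
So a doubly augmented twenty-first is 2 octaves plus a doubly augmented seventh. The quality is unchanged.

AA7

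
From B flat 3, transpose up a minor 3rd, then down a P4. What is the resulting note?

A minor third up from Bb3 is Db4.
Down a perfect fourth from Db4: Ab3 (5 semitones down).

A flat 3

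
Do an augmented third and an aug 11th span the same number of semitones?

An augmented third spans 5 semitones; an augmented eleventh spans 18 semitones. They differ by 13.

No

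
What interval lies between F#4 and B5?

perfect eleventh

F to B spans four letter names (F-G-A-B), plus an octave: an eleventh.
The perfect eleventh spans 17 semitones, and F#4 to B5 is exactly 17 semitones — so this is a perfect eleventh.
(Equivalently, a compound perfect fourth: a perfect fourth plus an octave.)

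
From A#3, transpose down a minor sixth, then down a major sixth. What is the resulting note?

A minor sixth down from A#3 is C##3.
C##3 down a major sixth → E#2 (9 semitones).

E#2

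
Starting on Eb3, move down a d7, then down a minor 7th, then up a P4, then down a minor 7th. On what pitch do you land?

D#1

A diminished seventh down from Eb3 is F#2.
F#2 down a minor seventh → G#1 (10 semitones).
Up a perfect fourth from G#1: C#2 (5 semitones up).
A minor seventh down from C#2 is D#1.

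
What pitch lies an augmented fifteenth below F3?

Fb1

A fifteenth keeps the letter name F, two octaves down from F.
An augmented fifteenth is 25 semitones; 25 semitones down from F3 gives Fb1.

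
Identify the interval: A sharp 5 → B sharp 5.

A to B spans two letter names (A-B), so the interval is some kind of second.
A#5 to B#5 is 2 semitones, matching the major second exactly, so the quality is major.

major second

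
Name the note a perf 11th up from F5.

Bb6

Counting four letter names plus an octave up from F lands on B.
A perfect eleventh is 17 semitones; 17 semitones up from F5 gives Bb6.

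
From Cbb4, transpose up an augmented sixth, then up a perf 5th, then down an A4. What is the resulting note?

An augmented sixth up from Cbb4 is Ab4.
A perfect fifth up from Ab4 is Eb5.
Eb5 down an augmented fourth → Bbb4 (6 semitones).

Bbb4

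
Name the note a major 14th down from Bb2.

Cb1

The fourteenth's letter: B down seven letter names plus an octave → C.
A major fourteenth spans 23 semitones, so from Bb2 the target pitch is Cb1.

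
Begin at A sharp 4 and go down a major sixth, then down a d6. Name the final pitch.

E double-sharp 3

A#4 down a major sixth → C#4 (9 semitones).
Down a diminished sixth from C#4: E##3 (7 semitones down).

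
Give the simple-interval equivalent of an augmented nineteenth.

Take out 2 octaves (14 from the number): 19 − 14 = 5.
Quality carries through unchanged, so the simple form is an augmented fifth.

augmented fifth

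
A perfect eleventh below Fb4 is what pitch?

The eleventh's letter: F down four letter names plus an octave → C.
A perfect eleventh is 17 semitones; 17 semitones down from Fb4 gives Cb3.

Cb3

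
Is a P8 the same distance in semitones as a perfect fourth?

No

12 semitones (perfect octave) vs 5 semitones (perfect fourth): not equal.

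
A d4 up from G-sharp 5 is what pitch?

The fourth takes the letter from G up to C.
Moving 4 semitones up from G#5 (the size of a diminished fourth) reaches C6.

C 6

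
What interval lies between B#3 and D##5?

B to D spans three letter names (B-C-D), plus an octave, so the interval is some kind of tenth.
B#3 to D##5 is 16 semitones, matching the major tenth exactly, so the quality is major.
(Equivalently, a compound major third: a major third plus an octave.)

major 10th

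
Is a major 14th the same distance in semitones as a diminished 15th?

Both span 23 semitones: a major fourteenth and a diminished fifteenth are the same chromatic distance.

Yes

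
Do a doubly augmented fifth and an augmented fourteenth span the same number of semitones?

A doubly augmented fifth spans 9 semitones; an augmented fourteenth spans 24 semitones. They differ by 15.

No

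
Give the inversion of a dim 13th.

First reduce the compound diminished thirteenth to its simple form, a diminished sixth.
Interval numbers invert to sum to nine: 6 + 3 = 9, so a sixth inverts to a third.
Quality inverts too: diminished becomes augmented. That makes the inversion an augmented third.

augmented third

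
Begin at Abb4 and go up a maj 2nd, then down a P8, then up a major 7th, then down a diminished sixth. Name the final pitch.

Abb4 up a major second → Bbb4 (2 semitones).
Bbb4 down a perfect octave → Bbb3 (12 semitones).
Up a major seventh from Bbb3: Ab4 (11 semitones up).
A diminished sixth down from Ab4 is C#4.

C#4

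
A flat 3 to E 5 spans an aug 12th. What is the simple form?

augmented fifth

Each octave removed subtracts seven from the number: 12 − 7 = 5.
Quality carries through unchanged, so the simple form is an augmented fifth.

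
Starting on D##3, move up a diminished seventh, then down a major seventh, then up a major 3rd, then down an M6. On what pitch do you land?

A2

D##3 up a diminished seventh → C#4 (9 semitones).
A major seventh down from C#4 is D3.
Up a major third from D3: F#3 (4 semitones up).
A major sixth down from F#3 is A2.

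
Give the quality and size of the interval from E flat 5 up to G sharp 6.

augmented 10th

E to G spans three letter names (E-F-G), plus an octave, so the interval is some kind of tenth.
A major tenth would be 16 semitones; Eb5 to G#6 is 17, one semitone wider, so the interval is augmented.
(Equivalently, a compound augmented third: an augmented third plus an octave.)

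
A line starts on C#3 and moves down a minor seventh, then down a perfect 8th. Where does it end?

A minor seventh down from C#3 is D#2.
A perfect octave down from D#2 is D#1.

D#1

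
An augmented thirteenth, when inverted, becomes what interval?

d3

First reduce the compound augmented thirteenth to its simple form, an augmented sixth.
The rule of nine gives the new number: 9 − 6 = 3, so a sixth becomes a third.
The quality also flips — augmented becomes diminished — giving a diminished third.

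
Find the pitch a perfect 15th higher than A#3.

A#5

The letter stays A (same as the start), shifted two octaves up.
A perfect fifteenth spans 24 semitones, so from A#3 the target pitch is A#5.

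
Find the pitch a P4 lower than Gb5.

Db5

Four letter names down from G: D.
A perfect fourth is 5 semitones; 5 semitones down from Gb5 gives Db5.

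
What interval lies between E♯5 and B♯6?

perfect twelfth

E to B spans five letter names (E-F-G-A-B), plus an octave, so the interval is some kind of twelfth.
E#5 to B#6 is 19 semitones, matching the perfect twelfth exactly, so the quality is perfect.
(Equivalently, a compound perfect fifth: a perfect fifth plus an octave.)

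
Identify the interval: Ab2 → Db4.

P11

A to D spans four letter names (A-B-C-D), plus an octave: an eleventh.
The perfect eleventh spans 17 semitones, and Ab2 to Db4 is exactly 17 semitones — so this is a perfect eleventh.
(Equivalently, a compound perfect fourth: a perfect fourth plus an octave.)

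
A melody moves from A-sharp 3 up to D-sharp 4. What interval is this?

A to D spans four letter names (A-B-C-D): a fourth.
Counting semitones, A#3→D#4 is 5, which is the perfect fourth.

perfect fourth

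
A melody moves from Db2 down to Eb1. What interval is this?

minor seventh

Descending from Db2 to Eb1 is the same interval as ascending Eb1 to Db2.
E to D spans seven letter names (E-F-G-A-B-C-D), so the interval is some kind of seventh.
At 10 semitones, Eb1→Db2 falls one short of a major seventh: minor.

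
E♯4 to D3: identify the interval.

Descending from E#4 to D3 is the same interval as ascending D3 to E#4.
D to E spans two letter names (D-E), plus an octave — that makes it a ninth of some quality.
D3 to E#4 spans 15 semitones — one semitone wider than the major ninth (14) — giving an augmented ninth.
(Equivalently, a compound augmented second: an augmented second plus an octave.)

augmented 9th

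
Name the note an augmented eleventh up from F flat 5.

B flat 6

Four letters up from F (plus an octave) reaches B.
Moving 18 semitones up from Fb5 (the size of an augmented eleventh) reaches Bb6.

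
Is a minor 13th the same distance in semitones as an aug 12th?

Yes

Both span 20 semitones: a minor thirteenth and an augmented twelfth are the same chromatic distance.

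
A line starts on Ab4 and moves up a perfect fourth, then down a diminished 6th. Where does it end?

Up a perfect fourth from Ab4: Db5 (5 semitones up).
A diminished sixth down from Db5 is F#4.

F#4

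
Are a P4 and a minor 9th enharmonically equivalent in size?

No

5 semitones (perfect fourth) vs 13 semitones (minor ninth): not equal.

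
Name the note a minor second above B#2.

Two letter names up from B: C.
Moving 1 semitone up from B#2 (the size of a minor second) reaches C#3.

C#3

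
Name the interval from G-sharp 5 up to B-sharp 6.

M10

G to B spans three letter names (G-A-B), plus an octave: a tenth.
The major tenth spans 16 semitones, and G#5 to B#6 is exactly 16 semitones — so this is a major tenth.
(Equivalently, a compound major third: a major third plus an octave.)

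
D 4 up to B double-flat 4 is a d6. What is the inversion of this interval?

Inverted interval numbers add to nine, so a sixth pairs with a third (6 + 3 = 9).
The quality also flips — diminished becomes augmented — giving an augmented third.

augmented 3rd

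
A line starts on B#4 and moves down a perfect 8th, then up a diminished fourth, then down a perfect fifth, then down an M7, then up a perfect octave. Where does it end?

B#4 down a perfect octave → B#3 (12 semitones).
B#3 up a diminished fourth → E4 (4 semitones).
A perfect fifth down from E4 is A3.
A3 down a major seventh → Bb2 (11 semitones).
A perfect octave up from Bb2 is Bb3.

Bb3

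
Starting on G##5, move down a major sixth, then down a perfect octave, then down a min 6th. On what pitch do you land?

A major sixth down from G##5 is B#4.
Down a perfect octave from B#4: B#3 (12 semitones down).
B#3 down a minor sixth → D##3 (8 semitones).

D##3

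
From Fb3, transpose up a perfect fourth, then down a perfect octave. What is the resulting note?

Bbb2

Up a perfect fourth from Fb3: Bbb3 (5 semitones up).
A perfect octave down from Bbb3 is Bbb2.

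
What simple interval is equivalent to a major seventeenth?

Each octave removed subtracts seven from the number: 17 − 14 = 3.
Quality carries through unchanged, so the simple form is a major third.

major third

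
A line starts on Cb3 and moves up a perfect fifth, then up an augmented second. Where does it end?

A3

A perfect fifth up from Cb3 is Gb3.
An augmented second up from Gb3 is A3.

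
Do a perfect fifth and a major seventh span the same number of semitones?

No

A perfect fifth is 7 semitones but a major seventh is 11 semitones — different sizes.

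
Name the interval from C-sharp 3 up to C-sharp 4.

perfect 8th

C to C is the same letter name, plus an octave: an octave.
Counting semitones, C#3→C#4 is 12, which is the perfect octave.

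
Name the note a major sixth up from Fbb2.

Dbb3

Six letter names up from F: D.
A major sixth spans 9 semitones, so from Fbb2 the target pitch is Dbb3.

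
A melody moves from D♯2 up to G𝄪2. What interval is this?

D to G spans four letter names (D-E-F-G) — that makes it a fourth of some quality.
A perfect fourth would be 5 semitones; D#2 to G##2 is 6, one semitone wider, so the interval is augmented.

augmented fourth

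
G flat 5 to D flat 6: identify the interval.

G to D spans five letter names (G-A-B-C-D), so the interval is some kind of fifth.
Gb5 to Db6 is 7 semitones, matching the perfect fifth exactly, so the quality is perfect.

perfect fifth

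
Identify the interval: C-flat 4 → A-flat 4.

M6

C to A spans six letter names (C-D-E-F-G-A) — that makes it a sixth of some quality.
Counting semitones, Cb4→Ab4 is 9, which is the major sixth.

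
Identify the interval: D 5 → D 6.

D to D is the same letter name, plus an octave — that makes it an octave of some quality.
The perfect octave spans 12 semitones, and D5 to D6 is exactly 12 semitones — so this is a perfect octave.

P8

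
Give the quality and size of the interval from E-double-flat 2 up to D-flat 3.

M7

E to D spans seven letter names (E-F-G-A-B-C-D): a seventh.
Ebb2 to Db3 is 11 semitones, matching the major seventh exactly, so the quality is major.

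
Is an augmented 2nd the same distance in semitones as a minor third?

Yes

An augmented second spans 3 semitones, and a minor third also spans 3 semitones — they're enharmonic.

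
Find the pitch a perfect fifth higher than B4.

F#5

The fifth takes the letter from B up to F.
Moving 7 semitones up from B4 (the size of a perfect fifth) reaches F#5.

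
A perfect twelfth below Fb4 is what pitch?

Bbb2

The twelfth's letter: F down five letter names plus an octave → B.
Moving 19 semitones down from Fb4 (the size of a perfect twelfth) reaches Bbb2.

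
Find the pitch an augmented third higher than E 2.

G double-sharp 2

Three letter names up from E: G.
An augmented third spans 5 semitones, so from E2 the target pitch is G##2.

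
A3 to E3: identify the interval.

Descending from A3 to E3 is the same interval as ascending E3 to A3.
E to A spans four letter names (E-F-G-A) — that makes it a fourth of some quality.
E3 to A3 is 5 semitones, matching the perfect fourth exactly, so the quality is perfect.

perfect fourth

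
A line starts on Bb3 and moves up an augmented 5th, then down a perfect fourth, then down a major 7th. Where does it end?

D3

Bb3 up an augmented fifth → F#4 (8 semitones).
A perfect fourth down from F#4 is C#4.
A major seventh down from C#4 is D3.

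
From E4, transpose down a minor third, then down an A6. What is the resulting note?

Eb3

A minor third down from E4 is C#4.
An augmented sixth down from C#4 is Eb3.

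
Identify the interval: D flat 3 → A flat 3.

perfect fifth

D to A spans five letter names (D-E-F-G-A): a fifth.
Db3 to Ab3 is 7 semitones, matching the perfect fifth exactly, so the quality is perfect.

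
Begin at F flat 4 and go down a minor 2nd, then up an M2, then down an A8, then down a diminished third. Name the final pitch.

Fb4 down a minor second → Eb4 (1 semitone).
A major second up from Eb4 is F4.
Down an augmented octave from F4: Fb3 (13 semitones down).
Fb3 down a diminished third → D3 (2 semitones).

D 3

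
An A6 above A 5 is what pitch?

F double-sharp 6

Six letter names up from A: F.
Moving 10 semitones up from A5 (the size of an augmented sixth) reaches F##6.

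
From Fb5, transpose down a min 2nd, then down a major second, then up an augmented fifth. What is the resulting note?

Down a minor second from Fb5: Eb5 (1 semitone down).
Eb5 down a major second → Db5 (2 semitones).
An augmented fifth up from Db5 is A5.

A5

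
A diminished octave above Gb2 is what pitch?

An octave keeps the letter name G, an octave up from G.
A diminished octave is 11 semitones; 11 semitones up from Gb2 gives Gbb3.

Gbb3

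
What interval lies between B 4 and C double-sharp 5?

B to C spans two letter names (B-C) — that makes it a second of some quality.
The major second is 2 semitones; here we have 3, one semitone wider: augmented.

augmented 2nd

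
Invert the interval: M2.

m7

The rule of nine gives the new number: 9 − 2 = 7, so a second becomes a seventh.
Quality inverts too: major becomes minor. That makes the inversion a minor seventh.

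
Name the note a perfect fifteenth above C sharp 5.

C sharp 7

For a fifteenth the letter name doesn't change: still C, two octaves up.
A perfect fifteenth is 24 semitones; 24 semitones up from C#5 gives C#7.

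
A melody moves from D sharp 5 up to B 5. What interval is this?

D to B spans six letter names (D-E-F-G-A-B) — that makes it a sixth of some quality.
At 8 semitones, D#5→B5 falls one short of a major sixth: minor.

minor sixth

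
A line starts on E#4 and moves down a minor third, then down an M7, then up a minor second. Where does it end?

E#4 down a minor third → C##4 (3 semitones).
Down a major seventh from C##4: D#3 (11 semitones down).
A minor second up from D#3 is E3.

E3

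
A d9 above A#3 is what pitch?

Bb4

Two letters up from A (plus an octave) reaches B.
A diminished ninth spans 12 semitones, so from A#3 the target pitch is Bb4.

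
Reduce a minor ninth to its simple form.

m2

Each octave removed subtracts seven from the number: 9 − 7 = 2.
That makes a minor ninth a compound minor second — an octave plus a minor second.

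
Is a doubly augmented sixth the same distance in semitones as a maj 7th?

Both span 11 semitones: a doubly augmented sixth and a major seventh are the same chromatic distance.

Yes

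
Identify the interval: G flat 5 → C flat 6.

G to C spans four letter names (G-A-B-C): a fourth.
Gb5 to Cb6 is 5 semitones, matching the perfect fourth exactly, so the quality is perfect.

perfect fourth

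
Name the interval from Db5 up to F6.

D to F spans three letter names (D-E-F), plus an octave, so the interval is some kind of tenth.
Db5 to F6 is 16 semitones, matching the major tenth exactly, so the quality is major.
(Equivalently, a compound major third: a major third plus an octave.)

M10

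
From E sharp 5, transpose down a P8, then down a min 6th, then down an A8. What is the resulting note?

G sharp 2

Down a perfect octave from E#5: E#4 (12 semitones down).
Down a minor sixth from E#4: G##3 (8 semitones down).
Down an augmented octave from G##3: G#2 (13 semitones down).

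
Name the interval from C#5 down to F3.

A12

Descending from C#5 to F3 is the same interval as ascending F3 to C#5.
F to C spans five letter names (F-G-A-B-C), plus an octave — that makes it a twelfth of some quality.
A perfect twelfth would be 19 semitones; F3 to C#5 is 20, one semitone wider, so the interval is augmented.
(Equivalently, a compound augmented fifth: an augmented fifth plus an octave.)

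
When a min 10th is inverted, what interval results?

major 6th

First reduce the compound minor tenth to its simple form, a minor third.
Inverted interval numbers add to nine, so a third pairs with a sixth (3 + 6 = 9).
And minor becomes major under inversion, so we get a major sixth.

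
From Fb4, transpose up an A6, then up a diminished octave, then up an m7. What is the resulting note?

Cb7

Up an augmented sixth from Fb4: D5 (10 semitones up).
A diminished octave up from D5 is Db6.
A minor seventh up from Db6 is Cb7.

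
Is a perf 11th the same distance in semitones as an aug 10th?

Both span 17 semitones: a perfect eleventh and an augmented tenth are the same chromatic distance.

Yes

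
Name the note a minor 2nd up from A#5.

The second takes the letter from A up to B.
A minor second is 1 semitone; 1 semitone up from A#5 gives B5.

B5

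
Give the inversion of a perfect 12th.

First reduce the compound perfect twelfth to its simple form, a perfect fifth.
The rule of nine gives the new number: 9 − 5 = 4, so a fifth becomes a fourth.
The quality also flips — perfect stays perfect — giving a perfect fourth.

perfect 4th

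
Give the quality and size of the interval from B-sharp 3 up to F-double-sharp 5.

B to F spans five letter names (B-C-D-E-F), plus an octave, so the interval is some kind of twelfth.
B#3 to F##5 is 19 semitones, matching the perfect twelfth exactly, so the quality is perfect.
(Equivalently, a compound perfect fifth: a perfect fifth plus an octave.)

perfect twelfth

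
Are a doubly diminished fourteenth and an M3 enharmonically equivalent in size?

A doubly diminished fourteenth spans 20 semitones; a major third spans 4 semitones. They differ by 16.

No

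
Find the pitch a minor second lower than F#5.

Two letter names down from F: E.
Moving 1 semitone down from F#5 (the size of a minor second) reaches E#5.

E#5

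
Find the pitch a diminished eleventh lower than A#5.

E##4

Four letters down from A (plus an octave) reaches E.
A diminished eleventh spans 16 semitones, so from A#5 the target pitch is E##4.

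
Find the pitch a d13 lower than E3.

G##1

Six letters down from E (plus an octave) reaches G.
A diminished thirteenth is 19 semitones; 19 semitones down from E3 gives G##1.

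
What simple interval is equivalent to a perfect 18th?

P4

Take out 2 octaves (14 from the number): 18 − 14 = 4.
So a perfect eighteenth is 2 octaves plus a perfect fourth. The quality is unchanged.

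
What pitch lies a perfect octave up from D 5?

An octave keeps the letter name D, an octave up from D.
A perfect octave spans 12 semitones, so from D5 the target pitch is D6.

D 6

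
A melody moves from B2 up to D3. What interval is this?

m3

B to D spans three letter names (B-C-D) — that makes it a third of some quality.
At 3 semitones, B2→D3 falls one short of a major third: minor.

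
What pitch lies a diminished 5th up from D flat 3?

A double-flat 3

The fifth takes the letter from D up to A.
A diminished fifth spans 6 semitones, so from Db3 the target pitch is Abb3.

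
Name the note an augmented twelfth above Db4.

A5

Counting five letter names plus an octave up from D lands on A.
An augmented twelfth is 20 semitones; 20 semitones up from Db4 gives A5.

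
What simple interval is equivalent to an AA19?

Subtracting seven from the interval number removes an octave: 19 − 14 = 5.
Quality carries through unchanged, so the simple form is a doubly augmented fifth.

AA5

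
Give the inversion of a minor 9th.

First reduce the compound minor ninth to its simple form, a minor second.
The rule of nine gives the new number: 9 − 2 = 7, so a second becomes a seventh.
And minor becomes major under inversion, so we get a major seventh.

M7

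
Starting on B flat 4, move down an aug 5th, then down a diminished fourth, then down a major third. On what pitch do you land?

Down an augmented fifth from Bb4: Ebb4 (8 semitones down).
Down a diminished fourth from Ebb4: Bb3 (4 semitones down).
Bb3 down a major third → Gb3 (4 semitones).

G flat 3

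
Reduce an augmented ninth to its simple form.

Each octave removed subtracts seven from the number: 9 − 7 = 2.
That makes an augmented ninth a compound augmented second — an octave plus an augmented second.

augmented second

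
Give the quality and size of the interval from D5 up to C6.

D to C spans seven letter names (D-E-F-G-A-B-C) — that makes it a seventh of some quality.
At 10 semitones, D5→C6 falls one short of a major seventh: minor.

m7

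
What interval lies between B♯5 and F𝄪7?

perfect twelfth

B to F spans five letter names (B-C-D-E-F), plus an octave: a twelfth.
B#5 to F##7 is 19 semitones, matching the perfect twelfth exactly, so the quality is perfect.
(Equivalently, a compound perfect fifth: a perfect fifth plus an octave.)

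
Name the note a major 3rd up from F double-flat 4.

Counting three letter names up from F lands on A.
A major third spans 4 semitones, so from Fbb4 the target pitch is Abb4.

A double-flat 4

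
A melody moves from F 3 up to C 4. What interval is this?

perfect fifth

F to C spans five letter names (F-G-A-B-C): a fifth.
Counting semitones, F3→C4 is 7, which is the perfect fifth.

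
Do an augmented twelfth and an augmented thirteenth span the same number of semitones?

An augmented twelfth is 20 semitones but an augmented thirteenth is 22 semitones — different sizes.

No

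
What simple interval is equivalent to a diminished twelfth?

Subtracting seven from the interval number removes an octave: 12 − 7 = 5.
Quality carries through unchanged, so the simple form is a diminished fifth.

diminished fifth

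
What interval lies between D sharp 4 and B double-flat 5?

D to B spans six letter names (D-E-F-G-A-B), plus an octave — that makes it a thirteenth of some quality.
A major thirteenth would be 21 semitones; D#4 to Bbb5 is 18, three semitones narrower, so the interval is doubly diminished.
(Equivalently, a compound doubly diminished sixth: a doubly diminished sixth plus an octave.)

dd13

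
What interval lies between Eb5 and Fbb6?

E to F spans two letter names (E-F), plus an octave: a ninth.
Eb5 to Fbb6 spans 12 semitones — two semitones narrower than the major ninth (14) — giving a diminished ninth.

diminished ninth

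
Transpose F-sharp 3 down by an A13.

The thirteenth's letter: F down six letter names plus an octave → A.
An augmented thirteenth spans 22 semitones, so from F#3 the target pitch is Ab1.

A-flat 1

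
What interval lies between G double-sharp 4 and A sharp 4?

minor second

G to A spans two letter names (G-A), so the interval is some kind of second.
At 1 semitone, G##4→A#4 falls one short of a major second: minor.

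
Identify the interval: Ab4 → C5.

A to C spans three letter names (A-B-C), so the interval is some kind of third.
The major third spans 4 semitones, and Ab4 to C5 is exactly 4 semitones — so this is a major third.

major 3rd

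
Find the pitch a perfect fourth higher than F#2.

B2

Counting four letter names up from F lands on B.
A perfect fourth spans 5 semitones, so from F#2 the target pitch is B2.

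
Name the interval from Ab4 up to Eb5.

A to E spans five letter names (A-B-C-D-E) — that makes it a fifth of some quality.
The perfect fifth spans 7 semitones, and Ab4 to Eb5 is exactly 7 semitones — so this is a perfect fifth.

perfect fifth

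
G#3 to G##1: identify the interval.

Descending from G#3 to G##1 is the same interval as ascending G##1 to G#3.
G to G is the same letter name, plus 2 octaves, so the interval is some kind of fifteenth.
G##1 to G#3 spans 23 semitones — one semitone narrower than the perfect fifteenth (24) — giving a diminished fifteenth.
(Equivalently, a compound diminished octave: a diminished octave plus an octave.)

d15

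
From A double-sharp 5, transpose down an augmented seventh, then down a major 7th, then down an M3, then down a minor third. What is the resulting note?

F 3

A##5 down an augmented seventh → B4 (12 semitones).
Down a major seventh from B4: C4 (11 semitones down).
C4 down a major third → Ab3 (4 semitones).
A minor third down from Ab3 is F3.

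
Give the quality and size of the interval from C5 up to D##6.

C to D spans two letter names (C-D), plus an octave, so the interval is some kind of ninth.
A major ninth would be 14 semitones; C5 to D##6 is 16, two semitones wider, so the interval is doubly augmented.
(Equivalently, a compound doubly augmented second: a doubly augmented second plus an octave.)

doubly augmented ninth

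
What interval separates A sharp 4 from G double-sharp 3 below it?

minor 9th

Descending from A#4 to G##3 is the same interval as ascending G##3 to A#4.
G to A spans two letter names (G-A), plus an octave: a ninth.
A major ninth would be 14 semitones, but G##3 to A#4 is 13 — one semitone narrower, making it a minor ninth.
(Equivalently, a compound minor second: a minor second plus an octave.)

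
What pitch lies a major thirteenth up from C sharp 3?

The thirteenth's letter: C up six letter names plus an octave → A.
A major thirteenth is 21 semitones; 21 semitones up from C#3 gives A#4.

A sharp 4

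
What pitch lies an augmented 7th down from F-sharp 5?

The seventh takes the letter from F down to G.
An augmented seventh spans 12 semitones, so from F#5 the target pitch is Gb4.

G-flat 4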